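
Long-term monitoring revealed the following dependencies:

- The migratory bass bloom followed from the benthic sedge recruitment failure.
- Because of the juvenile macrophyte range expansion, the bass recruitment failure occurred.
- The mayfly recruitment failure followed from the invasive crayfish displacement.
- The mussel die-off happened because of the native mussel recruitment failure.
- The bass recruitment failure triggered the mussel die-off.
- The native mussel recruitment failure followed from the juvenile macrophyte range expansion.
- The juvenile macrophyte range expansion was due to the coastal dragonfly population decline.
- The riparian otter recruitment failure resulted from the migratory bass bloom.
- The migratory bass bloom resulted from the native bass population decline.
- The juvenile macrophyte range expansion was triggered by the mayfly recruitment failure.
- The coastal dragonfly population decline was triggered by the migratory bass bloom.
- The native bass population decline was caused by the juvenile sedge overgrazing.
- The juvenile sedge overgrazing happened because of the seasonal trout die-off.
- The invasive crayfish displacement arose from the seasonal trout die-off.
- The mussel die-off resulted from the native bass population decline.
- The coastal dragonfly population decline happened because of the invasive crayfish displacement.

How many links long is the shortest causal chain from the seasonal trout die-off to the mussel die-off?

3

Shortest chain: the seasonal trout die-off → the juvenile sedge overgrazing → the native bass population decline → the mussel die-off.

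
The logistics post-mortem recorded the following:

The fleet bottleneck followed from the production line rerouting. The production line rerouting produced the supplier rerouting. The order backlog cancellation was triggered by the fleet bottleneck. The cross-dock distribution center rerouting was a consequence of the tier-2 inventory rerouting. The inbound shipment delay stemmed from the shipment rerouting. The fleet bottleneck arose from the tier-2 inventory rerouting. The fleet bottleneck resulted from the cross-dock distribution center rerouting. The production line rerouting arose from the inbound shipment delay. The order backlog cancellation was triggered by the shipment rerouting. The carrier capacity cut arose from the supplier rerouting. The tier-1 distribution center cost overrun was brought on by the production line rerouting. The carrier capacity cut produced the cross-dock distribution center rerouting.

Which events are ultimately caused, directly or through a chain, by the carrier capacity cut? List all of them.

the cross-dock distribution center rerouting, the fleet bottleneck, the order backlog cancellation

Direct effects: the cross-dock distribution center rerouting.
2 steps out: the fleet bottleneck.
3 steps out: the order backlog cancellation.
Not reachable from it: the tier-2 inventory rerouting, the shipment rerouting, the inbound shipment delay, the production line rerouting, the supplier rerouting, the tier-1 distribution center cost overrun.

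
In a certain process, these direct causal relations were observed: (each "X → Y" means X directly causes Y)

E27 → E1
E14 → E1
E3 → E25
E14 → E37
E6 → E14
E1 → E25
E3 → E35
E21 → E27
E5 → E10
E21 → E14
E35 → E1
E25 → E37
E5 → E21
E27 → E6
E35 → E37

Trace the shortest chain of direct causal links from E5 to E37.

E5 → E21
E21 → E14
E14 → E37
Length: 3 steps.

E5 → E21 → E14 → E37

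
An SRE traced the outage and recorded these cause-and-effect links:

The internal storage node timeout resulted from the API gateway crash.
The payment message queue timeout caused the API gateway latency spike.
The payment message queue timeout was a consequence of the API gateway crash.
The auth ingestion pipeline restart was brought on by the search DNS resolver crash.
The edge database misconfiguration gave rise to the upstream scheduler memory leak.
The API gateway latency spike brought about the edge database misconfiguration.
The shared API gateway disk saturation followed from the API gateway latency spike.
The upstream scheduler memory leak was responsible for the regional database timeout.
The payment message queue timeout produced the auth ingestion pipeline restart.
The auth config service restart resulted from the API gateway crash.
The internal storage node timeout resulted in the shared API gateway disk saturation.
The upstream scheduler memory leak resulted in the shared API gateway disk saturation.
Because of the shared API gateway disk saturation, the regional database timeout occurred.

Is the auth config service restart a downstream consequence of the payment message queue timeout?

The payment message queue timeout leads to the auth ingestion pipeline restart, the API gateway latency spike, the edge database misconfiguration, the upstream scheduler memory leak, the shared API gateway disk saturation, the regional database timeout; the auth config service restart is not among them.

No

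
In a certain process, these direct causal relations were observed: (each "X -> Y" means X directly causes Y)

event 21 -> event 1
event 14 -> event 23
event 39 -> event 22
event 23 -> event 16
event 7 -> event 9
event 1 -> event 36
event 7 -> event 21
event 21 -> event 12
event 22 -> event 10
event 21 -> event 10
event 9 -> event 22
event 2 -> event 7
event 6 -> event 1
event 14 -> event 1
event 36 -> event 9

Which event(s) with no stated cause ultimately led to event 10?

Tracing upstream from event 10: event 10 ← event 22 ← event 9 ← event 36 ← event 1 ← event 14.
A separate upstream branch: event 10 ← event 21 ← event 7 ← event 2.
A separate upstream branch: event 10 ← event 22 ← event 9 ← event 36 ← event 1 ← event 6.
A separate upstream branch: event 10 ← event 22 ← event 39.
Each of those chain origins has no stated cause.

event 14, event 2, event 39, event 6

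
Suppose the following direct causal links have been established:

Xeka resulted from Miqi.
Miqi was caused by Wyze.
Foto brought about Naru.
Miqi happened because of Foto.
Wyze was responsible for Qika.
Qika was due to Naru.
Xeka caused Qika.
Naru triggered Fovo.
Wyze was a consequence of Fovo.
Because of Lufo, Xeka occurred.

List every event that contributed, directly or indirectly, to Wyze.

Foto, Fovo, Naru

Immediate cause of Wyze: Fovo.
Further upstream: Foto, Naru.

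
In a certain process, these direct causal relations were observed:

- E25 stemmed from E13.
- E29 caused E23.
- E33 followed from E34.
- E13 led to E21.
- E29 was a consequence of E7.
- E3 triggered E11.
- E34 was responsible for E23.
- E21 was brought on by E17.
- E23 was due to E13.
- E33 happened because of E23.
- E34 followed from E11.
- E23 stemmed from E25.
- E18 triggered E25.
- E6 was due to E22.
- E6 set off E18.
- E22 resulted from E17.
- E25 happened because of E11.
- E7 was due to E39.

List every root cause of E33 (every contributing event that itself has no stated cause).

E13, E17, E3, E39

Tracing upstream from E33: E33 ← E23 ← E25 ← E18 ← E6 ← E22 ← E17.
A separate upstream branch: E33 ← E34 ← E11 ← E3.
A separate upstream branch: E33 ← E23 ← E29 ← E7 ← E39.
A separate upstream branch: E33 ← E23 ← E13.
Each of those chain origins has no stated cause.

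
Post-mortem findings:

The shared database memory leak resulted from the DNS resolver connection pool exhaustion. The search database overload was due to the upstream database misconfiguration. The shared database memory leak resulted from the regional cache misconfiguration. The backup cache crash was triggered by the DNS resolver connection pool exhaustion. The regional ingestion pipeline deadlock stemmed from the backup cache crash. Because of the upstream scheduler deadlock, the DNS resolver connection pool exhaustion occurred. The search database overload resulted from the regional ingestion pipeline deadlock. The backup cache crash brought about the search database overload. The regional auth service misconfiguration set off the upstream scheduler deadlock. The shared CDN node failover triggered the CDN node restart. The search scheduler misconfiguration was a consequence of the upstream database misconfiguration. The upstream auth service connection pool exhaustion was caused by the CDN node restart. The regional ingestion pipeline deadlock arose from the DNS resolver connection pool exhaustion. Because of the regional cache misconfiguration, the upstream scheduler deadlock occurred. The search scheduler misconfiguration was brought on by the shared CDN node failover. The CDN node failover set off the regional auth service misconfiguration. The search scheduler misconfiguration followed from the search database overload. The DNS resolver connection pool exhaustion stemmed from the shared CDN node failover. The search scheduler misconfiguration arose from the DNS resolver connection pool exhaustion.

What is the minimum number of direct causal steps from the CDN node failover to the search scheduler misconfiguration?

4

Shortest chain: the CDN node failover → the regional auth service misconfiguration → the upstream scheduler deadlock → the DNS resolver connection pool exhaustion → the search scheduler misconfiguration.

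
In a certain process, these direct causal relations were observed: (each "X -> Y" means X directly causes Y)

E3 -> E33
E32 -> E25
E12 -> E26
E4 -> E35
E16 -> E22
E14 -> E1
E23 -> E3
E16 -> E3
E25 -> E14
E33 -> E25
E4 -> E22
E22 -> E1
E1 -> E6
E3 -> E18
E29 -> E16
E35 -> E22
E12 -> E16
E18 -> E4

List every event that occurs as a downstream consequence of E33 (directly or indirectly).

Direct effects: E25.
2 steps out: E14.
3 steps out: E1.
4 steps out: E6.
Not reachable from it: E12, E26, E29, E16, E23, E3, E18, E4, E32, E35, E22.

E1, E14, E25, E6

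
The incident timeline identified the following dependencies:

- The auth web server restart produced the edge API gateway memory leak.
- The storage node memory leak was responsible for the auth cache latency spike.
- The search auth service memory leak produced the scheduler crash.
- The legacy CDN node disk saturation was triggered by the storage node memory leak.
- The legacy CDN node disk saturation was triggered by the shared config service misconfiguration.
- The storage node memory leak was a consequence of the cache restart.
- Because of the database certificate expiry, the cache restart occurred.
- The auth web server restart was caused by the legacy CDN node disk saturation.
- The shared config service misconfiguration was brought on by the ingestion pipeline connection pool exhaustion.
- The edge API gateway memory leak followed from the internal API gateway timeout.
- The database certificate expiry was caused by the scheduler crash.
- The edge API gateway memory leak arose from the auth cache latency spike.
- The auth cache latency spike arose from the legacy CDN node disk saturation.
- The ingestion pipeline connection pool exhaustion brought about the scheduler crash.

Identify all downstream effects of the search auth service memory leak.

Direct effects: the scheduler crash.
2 steps out: the database certificate expiry.
3 steps out: the cache restart.
4 steps out: the storage node memory leak.
5 steps out: the legacy CDN node disk saturation, the auth cache latency spike.
6 steps out: the auth web server restart, the edge API gateway memory leak.
Not reachable from it: the ingestion pipeline connection pool exhaustion, the shared config service misconfiguration, the internal API gateway timeout.

the auth cache latency spike, the auth web server restart, the cache restart, the database certificate expiry, the edge API gateway memory leak, the legacy CDN node disk saturation, the scheduler crash, the storage node memory leak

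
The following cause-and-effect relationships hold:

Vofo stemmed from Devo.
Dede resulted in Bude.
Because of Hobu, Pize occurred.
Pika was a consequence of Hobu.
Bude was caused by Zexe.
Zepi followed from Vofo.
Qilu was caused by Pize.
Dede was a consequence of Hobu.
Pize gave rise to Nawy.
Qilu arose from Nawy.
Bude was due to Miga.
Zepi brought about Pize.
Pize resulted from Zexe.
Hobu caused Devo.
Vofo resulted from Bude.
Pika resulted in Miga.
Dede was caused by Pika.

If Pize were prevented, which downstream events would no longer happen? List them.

Nawy, Qilu

Downstream of Pize: Nawy, Qilu.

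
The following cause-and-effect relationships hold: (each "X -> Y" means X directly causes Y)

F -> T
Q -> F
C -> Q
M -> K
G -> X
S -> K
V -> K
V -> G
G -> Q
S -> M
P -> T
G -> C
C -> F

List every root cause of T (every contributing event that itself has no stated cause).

Tracing upstream from T: T ← F ← C ← G ← V.
A separate upstream branch: T ← P.
Each of those chain origins has no stated cause.

P, V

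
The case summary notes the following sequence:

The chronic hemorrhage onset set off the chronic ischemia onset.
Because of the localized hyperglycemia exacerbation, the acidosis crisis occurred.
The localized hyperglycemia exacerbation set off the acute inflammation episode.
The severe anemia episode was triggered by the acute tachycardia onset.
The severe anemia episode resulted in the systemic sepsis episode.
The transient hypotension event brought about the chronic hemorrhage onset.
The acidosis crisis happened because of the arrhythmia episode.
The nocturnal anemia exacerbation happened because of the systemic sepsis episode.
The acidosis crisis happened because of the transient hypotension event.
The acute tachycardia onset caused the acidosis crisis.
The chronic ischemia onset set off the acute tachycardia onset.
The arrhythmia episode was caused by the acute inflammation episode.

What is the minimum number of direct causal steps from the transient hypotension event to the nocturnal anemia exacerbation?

6

Shortest chain: the transient hypotension event → the chronic hemorrhage onset → the chronic ischemia onset → the acute tachycardia onset → the severe anemia episode → the systemic sepsis episode → the nocturnal anemia exacerbation.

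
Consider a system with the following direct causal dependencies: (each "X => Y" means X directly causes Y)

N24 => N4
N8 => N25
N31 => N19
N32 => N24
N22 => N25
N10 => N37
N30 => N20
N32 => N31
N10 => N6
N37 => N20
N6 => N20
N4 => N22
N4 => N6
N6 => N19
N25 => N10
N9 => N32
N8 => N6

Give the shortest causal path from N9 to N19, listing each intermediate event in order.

N9 → N32 → N31 → N19

N9 → N32
N32 → N31
N31 → N19
Length: 3 steps.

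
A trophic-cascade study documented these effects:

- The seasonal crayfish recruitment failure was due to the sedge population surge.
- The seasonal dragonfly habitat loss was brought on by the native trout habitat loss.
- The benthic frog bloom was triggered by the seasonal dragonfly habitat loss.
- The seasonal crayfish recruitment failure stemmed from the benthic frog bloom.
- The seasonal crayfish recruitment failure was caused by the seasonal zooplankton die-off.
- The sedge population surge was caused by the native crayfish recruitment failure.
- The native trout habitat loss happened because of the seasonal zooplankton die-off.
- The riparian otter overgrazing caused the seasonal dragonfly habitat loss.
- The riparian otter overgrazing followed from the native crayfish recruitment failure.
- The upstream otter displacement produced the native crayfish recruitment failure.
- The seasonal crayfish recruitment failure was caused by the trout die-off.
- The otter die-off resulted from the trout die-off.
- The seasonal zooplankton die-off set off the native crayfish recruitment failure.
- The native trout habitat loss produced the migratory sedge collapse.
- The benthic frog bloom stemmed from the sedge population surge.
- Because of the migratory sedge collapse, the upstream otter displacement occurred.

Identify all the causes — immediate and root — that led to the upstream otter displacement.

Immediate cause of the upstream otter displacement: the migratory sedge collapse.
Further upstream: the seasonal zooplankton die-off, the native trout habitat loss.

the migratory sedge collapse, the native trout habitat loss, the seasonal zooplankton die-off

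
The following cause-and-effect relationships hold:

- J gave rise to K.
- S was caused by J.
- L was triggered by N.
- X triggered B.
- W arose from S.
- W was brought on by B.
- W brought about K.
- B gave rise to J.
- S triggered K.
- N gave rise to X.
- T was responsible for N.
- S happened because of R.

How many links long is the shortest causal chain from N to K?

4

Shortest chain: N → X → B → J → K.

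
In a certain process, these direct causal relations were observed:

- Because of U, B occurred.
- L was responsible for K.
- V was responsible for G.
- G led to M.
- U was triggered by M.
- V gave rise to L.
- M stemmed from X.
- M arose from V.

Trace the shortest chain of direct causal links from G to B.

G → M → U → B

G → M
M → U
U → B
Length: 3 steps.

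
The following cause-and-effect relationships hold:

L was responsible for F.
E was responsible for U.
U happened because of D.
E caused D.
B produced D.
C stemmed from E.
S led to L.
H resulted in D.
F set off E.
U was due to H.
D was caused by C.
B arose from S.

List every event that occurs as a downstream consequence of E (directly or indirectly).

C, D, U

Direct effects: C, D, U.
Not reachable from it: S, B, L, F, H.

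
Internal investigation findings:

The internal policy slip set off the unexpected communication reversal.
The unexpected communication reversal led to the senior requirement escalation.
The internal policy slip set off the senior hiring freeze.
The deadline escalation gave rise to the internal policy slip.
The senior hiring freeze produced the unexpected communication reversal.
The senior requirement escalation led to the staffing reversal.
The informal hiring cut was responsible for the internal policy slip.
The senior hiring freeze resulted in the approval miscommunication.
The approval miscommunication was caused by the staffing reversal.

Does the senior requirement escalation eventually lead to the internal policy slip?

The senior requirement escalation leads to the staffing reversal, the approval miscommunication; the internal policy slip is not among them.

No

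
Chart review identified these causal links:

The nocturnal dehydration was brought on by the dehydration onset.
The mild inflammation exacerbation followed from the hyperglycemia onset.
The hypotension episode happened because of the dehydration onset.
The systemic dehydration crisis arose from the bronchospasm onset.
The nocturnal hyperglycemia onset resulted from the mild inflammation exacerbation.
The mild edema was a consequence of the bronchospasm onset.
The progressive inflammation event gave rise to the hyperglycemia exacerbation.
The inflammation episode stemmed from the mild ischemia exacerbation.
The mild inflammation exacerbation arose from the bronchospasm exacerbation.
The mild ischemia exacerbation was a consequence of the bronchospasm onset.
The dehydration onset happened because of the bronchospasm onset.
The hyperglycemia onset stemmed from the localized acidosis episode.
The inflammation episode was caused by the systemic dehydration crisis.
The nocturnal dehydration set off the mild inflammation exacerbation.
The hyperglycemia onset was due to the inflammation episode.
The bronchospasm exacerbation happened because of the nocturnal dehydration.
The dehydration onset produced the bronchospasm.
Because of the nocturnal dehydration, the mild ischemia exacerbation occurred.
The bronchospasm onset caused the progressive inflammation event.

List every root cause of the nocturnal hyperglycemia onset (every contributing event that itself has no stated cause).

the bronchospasm onset, the localized acidosis episode

Tracing upstream from the nocturnal hyperglycemia onset: the nocturnal hyperglycemia onset ← the mild inflammation exacerbation ← the nocturnal dehydration ← the dehydration onset ← the bronchospasm onset.
A separate upstream branch: the nocturnal hyperglycemia onset ← the mild inflammation exacerbation ← the hyperglycemia onset ← the localized acidosis episode.
Each of those chain origins has no stated cause.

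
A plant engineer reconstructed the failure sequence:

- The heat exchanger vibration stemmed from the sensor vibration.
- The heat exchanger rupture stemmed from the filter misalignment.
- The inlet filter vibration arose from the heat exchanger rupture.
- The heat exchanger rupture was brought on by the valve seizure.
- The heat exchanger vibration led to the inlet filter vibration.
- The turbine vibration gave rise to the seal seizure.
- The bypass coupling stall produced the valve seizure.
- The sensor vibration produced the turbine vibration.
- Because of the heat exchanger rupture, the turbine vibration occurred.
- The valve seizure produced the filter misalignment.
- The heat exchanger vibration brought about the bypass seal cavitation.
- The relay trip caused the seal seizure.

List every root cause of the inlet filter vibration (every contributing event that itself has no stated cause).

the bypass coupling stall, the sensor vibration

Tracing upstream from the inlet filter vibration: the inlet filter vibration ← the heat exchanger rupture ← the valve seizure ← the bypass coupling stall.
A separate upstream branch: the inlet filter vibration ← the heat exchanger vibration ← the sensor vibration.
Each of those chain origins has no stated cause.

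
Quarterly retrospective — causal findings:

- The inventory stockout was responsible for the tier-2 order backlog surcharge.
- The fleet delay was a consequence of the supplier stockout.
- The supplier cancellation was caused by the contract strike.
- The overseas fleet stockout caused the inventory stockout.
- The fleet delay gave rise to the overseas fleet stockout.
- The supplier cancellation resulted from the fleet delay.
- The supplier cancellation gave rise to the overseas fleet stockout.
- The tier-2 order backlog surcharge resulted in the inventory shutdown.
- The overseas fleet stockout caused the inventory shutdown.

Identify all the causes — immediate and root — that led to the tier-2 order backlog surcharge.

the contract strike, the fleet delay, the inventory stockout, the overseas fleet stockout, the supplier cancellation, the supplier stockout

Immediate cause of the tier-2 order backlog surcharge: the inventory stockout.
Further upstream: the supplier stockout, the fleet delay, the supplier cancellation, the overseas fleet stockout, the contract strike.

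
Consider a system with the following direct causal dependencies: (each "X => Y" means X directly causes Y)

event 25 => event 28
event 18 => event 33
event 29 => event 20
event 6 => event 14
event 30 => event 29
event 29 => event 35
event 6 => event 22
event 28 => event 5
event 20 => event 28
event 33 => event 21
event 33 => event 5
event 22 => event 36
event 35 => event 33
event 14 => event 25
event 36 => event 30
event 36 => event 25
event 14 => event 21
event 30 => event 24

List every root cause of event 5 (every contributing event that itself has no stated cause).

Tracing upstream from event 5: event 5 ← event 28 ← event 25 ← event 14 ← event 6.
A separate upstream branch: event 5 ← event 33 ← event 18.
Each of those chain origins has no stated cause.

event 18, event 6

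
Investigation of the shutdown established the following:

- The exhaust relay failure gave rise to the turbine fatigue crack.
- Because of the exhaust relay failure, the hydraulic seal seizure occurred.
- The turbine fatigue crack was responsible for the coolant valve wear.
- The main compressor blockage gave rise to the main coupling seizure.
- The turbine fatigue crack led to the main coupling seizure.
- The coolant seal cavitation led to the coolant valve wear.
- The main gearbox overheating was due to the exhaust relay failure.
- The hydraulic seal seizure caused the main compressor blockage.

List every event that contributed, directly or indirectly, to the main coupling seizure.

the exhaust relay failure, the hydraulic seal seizure, the main compressor blockage, the turbine fatigue crack

Immediate causes of the main coupling seizure: the turbine fatigue crack, the main compressor blockage.
Further upstream: the exhaust relay failure, the hydraulic seal seizure.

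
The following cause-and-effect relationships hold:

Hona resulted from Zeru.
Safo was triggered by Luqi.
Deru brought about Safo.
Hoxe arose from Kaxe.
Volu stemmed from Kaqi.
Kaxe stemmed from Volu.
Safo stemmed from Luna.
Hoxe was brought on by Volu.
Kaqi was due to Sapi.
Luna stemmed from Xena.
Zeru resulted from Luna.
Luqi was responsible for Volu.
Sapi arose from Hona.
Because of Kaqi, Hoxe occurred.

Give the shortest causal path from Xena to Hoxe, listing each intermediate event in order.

Xena → Luna → Zeru → Hona → Sapi → Kaqi → Hoxe

Xena → Luna
Luna → Zeru
Zeru → Hona
Hona → Sapi
Sapi → Kaqi
Kaqi → Hoxe
Length: 6 steps.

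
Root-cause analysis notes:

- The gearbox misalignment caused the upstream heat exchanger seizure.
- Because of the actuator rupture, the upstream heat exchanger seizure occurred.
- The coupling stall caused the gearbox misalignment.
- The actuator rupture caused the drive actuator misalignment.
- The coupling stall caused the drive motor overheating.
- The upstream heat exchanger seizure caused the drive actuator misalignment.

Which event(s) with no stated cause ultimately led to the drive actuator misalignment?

Tracing upstream from the drive actuator misalignment: the drive actuator misalignment ← the actuator rupture.
A separate upstream branch: the drive actuator misalignment ← the upstream heat exchanger seizure ← the gearbox misalignment ← the coupling stall.
Each of those chain origins has no stated cause.

the actuator rupture, the coupling stall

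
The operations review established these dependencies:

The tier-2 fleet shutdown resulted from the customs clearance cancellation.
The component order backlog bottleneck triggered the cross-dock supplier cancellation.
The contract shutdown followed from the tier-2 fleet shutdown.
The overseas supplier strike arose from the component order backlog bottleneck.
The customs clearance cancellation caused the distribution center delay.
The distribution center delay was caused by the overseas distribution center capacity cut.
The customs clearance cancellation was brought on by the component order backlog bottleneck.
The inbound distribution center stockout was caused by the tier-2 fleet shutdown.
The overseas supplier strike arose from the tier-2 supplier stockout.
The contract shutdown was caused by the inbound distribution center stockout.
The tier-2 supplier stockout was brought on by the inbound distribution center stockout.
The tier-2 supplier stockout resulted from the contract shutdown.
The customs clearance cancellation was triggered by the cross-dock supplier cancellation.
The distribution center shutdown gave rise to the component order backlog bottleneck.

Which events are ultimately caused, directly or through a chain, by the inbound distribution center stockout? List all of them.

Direct effects: the contract shutdown, the tier-2 supplier stockout.
2 steps out: the overseas supplier strike.
Not reachable from it: the distribution center shutdown, the component order backlog bottleneck, the cross-dock supplier cancellation, the customs clearance cancellation, the distribution center delay, the tier-2 fleet shutdown, the overseas distribution center capacity cut.

the contract shutdown, the overseas supplier strike, the tier-2 supplier stockout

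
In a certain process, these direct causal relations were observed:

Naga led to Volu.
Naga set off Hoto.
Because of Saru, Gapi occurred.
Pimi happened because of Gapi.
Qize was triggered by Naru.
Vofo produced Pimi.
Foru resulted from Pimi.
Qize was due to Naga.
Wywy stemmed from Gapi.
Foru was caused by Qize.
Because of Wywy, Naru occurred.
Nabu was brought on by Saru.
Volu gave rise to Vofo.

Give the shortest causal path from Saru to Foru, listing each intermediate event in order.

Saru → Gapi
Gapi → Pimi
Pimi → Foru
Length: 3 steps.

Saru → Gapi → Pimi → Foru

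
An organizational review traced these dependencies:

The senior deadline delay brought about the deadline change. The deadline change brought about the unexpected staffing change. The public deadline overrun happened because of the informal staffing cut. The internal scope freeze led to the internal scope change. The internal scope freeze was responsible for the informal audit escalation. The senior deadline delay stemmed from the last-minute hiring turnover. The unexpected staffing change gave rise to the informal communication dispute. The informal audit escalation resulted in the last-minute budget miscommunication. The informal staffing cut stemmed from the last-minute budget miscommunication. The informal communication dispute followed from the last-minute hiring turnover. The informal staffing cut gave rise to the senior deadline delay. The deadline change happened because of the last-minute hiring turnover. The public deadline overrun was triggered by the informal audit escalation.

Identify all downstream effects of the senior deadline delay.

Direct effects: the deadline change.
2 steps out: the unexpected staffing change.
3 steps out: the informal communication dispute.
Not reachable from it: the internal scope freeze, the last-minute hiring turnover, the informal audit escalation, the last-minute budget miscommunication, the informal staffing cut, the public deadline overrun, the internal scope change.

the deadline change, the informal communication dispute, the unexpected staffing change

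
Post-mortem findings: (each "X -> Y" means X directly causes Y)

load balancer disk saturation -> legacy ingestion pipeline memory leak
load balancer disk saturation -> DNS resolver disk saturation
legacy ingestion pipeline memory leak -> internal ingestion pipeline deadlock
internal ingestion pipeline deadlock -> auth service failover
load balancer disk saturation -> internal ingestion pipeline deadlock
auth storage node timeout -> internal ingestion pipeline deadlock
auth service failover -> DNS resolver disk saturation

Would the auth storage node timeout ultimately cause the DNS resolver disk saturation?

Yes

There is a causal chain: the auth storage node timeout → the internal ingestion pipeline deadlock → the auth service failover → the DNS resolver disk saturation.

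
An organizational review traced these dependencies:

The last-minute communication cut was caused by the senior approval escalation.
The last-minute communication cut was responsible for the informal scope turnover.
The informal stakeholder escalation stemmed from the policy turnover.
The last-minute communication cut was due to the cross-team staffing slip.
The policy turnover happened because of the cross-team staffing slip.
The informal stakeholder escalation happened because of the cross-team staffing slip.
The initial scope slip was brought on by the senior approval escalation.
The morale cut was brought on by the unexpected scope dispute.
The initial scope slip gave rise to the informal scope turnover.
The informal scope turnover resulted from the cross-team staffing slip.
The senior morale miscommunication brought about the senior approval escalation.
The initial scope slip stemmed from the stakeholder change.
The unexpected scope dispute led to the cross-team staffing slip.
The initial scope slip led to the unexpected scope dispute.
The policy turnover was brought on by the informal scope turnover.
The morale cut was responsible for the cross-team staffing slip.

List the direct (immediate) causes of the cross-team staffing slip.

the morale cut, the unexpected scope dispute

Upstream contributors include the senior morale miscommunication, the senior approval escalation, the initial scope slip, the stakeholder change, but only the morale cut, the unexpected scope dispute feed directly into the cross-team staffing slip.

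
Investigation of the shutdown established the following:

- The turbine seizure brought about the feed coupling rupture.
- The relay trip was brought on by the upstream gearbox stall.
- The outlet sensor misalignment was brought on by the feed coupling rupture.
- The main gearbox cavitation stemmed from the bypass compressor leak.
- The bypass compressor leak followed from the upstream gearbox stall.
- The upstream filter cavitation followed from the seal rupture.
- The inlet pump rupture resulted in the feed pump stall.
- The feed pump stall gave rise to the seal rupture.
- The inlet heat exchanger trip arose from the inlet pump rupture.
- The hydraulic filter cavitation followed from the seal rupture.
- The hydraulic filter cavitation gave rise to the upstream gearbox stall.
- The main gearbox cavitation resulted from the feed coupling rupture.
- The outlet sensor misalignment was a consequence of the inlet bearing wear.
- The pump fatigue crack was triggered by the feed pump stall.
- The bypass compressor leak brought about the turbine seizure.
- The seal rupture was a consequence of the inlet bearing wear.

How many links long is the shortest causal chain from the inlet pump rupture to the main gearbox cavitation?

6

Shortest chain: the inlet pump rupture → the feed pump stall → the seal rupture → the hydraulic filter cavitation → the upstream gearbox stall → the bypass compressor leak → the main gearbox cavitation.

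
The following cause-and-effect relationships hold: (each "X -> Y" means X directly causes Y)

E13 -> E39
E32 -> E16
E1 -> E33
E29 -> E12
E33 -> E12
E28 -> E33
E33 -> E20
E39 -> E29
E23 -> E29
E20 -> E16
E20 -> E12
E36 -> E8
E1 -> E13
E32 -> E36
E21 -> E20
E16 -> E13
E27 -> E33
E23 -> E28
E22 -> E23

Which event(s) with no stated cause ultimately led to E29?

Tracing upstream from E29: E29 ← E23 ← E22.
A separate upstream branch: E29 ← E39 ← E13 ← E16 ← E32.
A separate upstream branch: E29 ← E39 ← E13 ← E16 ← E20 ← E21.
A separate upstream branch: E29 ← E39 ← E13 ← E1.
A separate upstream branch: E29 ← E39 ← E13 ← E16 ← E20 ← E33 ← E27.
Each of those chain origins has no stated cause.

E1, E21, E22, E27, E32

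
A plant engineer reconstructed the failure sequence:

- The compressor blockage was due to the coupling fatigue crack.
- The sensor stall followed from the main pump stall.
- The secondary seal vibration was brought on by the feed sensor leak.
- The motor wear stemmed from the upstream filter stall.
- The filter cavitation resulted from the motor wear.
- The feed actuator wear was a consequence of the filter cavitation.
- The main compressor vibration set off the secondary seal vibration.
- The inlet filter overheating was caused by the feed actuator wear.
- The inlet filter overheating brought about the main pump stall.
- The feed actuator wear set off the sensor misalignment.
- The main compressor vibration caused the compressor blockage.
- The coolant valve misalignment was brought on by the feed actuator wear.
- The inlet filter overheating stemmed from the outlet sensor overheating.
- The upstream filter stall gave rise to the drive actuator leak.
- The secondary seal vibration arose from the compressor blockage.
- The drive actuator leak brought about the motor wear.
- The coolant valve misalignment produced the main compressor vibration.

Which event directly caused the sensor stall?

the main pump stall

Upstream contributors include the outlet sensor overheating, the upstream filter stall, the drive actuator leak, the motor wear, the filter cavitation, the feed actuator wear, the inlet filter overheating, but only the main pump stall feeds directly into the sensor stall.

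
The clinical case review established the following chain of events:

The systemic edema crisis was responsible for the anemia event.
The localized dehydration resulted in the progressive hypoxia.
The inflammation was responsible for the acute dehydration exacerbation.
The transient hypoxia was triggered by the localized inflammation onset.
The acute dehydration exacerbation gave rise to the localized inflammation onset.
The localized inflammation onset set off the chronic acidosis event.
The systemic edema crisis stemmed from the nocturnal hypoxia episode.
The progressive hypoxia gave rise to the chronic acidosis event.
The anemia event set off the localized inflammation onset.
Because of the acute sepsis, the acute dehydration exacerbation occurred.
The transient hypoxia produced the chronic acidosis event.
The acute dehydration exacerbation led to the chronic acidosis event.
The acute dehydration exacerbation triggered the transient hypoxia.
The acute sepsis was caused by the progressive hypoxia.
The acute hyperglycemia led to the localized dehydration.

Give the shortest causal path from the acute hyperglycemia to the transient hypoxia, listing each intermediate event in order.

the acute hyperglycemia → the localized dehydration
the localized dehydration → the progressive hypoxia
the progressive hypoxia → the acute sepsis
the acute sepsis → the acute dehydration exacerbation
the acute dehydration exacerbation → the transient hypoxia
Length: 5 steps.

the acute hyperglycemia → the localized dehydration → the progressive hypoxia → the acute sepsis → the acute dehydration exacerbation → the transient hypoxia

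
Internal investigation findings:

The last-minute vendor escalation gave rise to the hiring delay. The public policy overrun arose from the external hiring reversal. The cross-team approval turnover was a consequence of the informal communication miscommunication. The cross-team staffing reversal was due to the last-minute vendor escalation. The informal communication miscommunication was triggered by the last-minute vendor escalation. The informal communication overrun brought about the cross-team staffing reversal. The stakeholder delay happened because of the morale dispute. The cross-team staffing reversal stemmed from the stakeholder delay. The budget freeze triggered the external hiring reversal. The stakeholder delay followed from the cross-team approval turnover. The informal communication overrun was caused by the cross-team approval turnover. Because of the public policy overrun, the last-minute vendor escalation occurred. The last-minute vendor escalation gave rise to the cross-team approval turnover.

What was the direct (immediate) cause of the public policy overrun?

the external hiring reversal

Upstream contributors include the budget freeze, but only the external hiring reversal feeds directly into the public policy overrun.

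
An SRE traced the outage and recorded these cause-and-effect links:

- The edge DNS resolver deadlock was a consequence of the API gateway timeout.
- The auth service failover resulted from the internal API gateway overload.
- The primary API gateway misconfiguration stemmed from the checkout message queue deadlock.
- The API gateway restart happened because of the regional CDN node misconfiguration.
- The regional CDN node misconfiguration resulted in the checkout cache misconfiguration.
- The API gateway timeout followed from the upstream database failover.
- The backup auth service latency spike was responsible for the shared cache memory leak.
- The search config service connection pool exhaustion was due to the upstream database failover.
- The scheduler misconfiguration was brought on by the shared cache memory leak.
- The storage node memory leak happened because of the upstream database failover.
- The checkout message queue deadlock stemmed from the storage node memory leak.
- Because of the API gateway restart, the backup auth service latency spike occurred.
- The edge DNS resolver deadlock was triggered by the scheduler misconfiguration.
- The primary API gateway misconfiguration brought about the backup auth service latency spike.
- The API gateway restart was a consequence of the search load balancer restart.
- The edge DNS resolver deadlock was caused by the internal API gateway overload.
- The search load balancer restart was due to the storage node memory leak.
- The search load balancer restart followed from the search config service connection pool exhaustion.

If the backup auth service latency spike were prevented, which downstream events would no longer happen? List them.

Downstream of the backup auth service latency spike: the shared cache memory leak, the scheduler misconfiguration, the edge DNS resolver deadlock.
Of those, still caused via another path: the edge DNS resolver deadlock.
The remainder have no surviving cause.

the scheduler misconfiguration, the shared cache memory leak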